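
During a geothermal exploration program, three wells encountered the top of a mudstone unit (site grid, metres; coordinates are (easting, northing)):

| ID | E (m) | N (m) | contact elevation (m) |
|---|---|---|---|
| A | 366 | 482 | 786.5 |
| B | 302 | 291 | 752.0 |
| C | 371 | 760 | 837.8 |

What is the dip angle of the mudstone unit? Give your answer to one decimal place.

Let the plane be z = a·E + b·N + c.
B−A: −64a − 191b = −34.5;  C−A: 5a + 278b = 51.3.
Solving gives a = −0.01231, b = 0.18475.
Gradient magnitude |∇z| = √(a² + b²) = √(0.00015 + 0.03413) = 0.18516.
True dip = arctan(0.18516) = 10.5°, dipping toward S (azimuth ≈ 176°).

10.5°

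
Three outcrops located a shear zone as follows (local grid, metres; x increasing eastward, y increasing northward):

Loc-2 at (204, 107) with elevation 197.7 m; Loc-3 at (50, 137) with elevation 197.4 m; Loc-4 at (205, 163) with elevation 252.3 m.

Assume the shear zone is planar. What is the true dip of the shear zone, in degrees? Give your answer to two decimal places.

44.72°

Let the plane be z = a·x + b·y + c.
Loc-3−Loc-2: −154a + 30b = −0.3;  Loc-4−Loc-2: 1a + 56b = 54.6.
Solving gives a = 0.19122, b = 0.97159.
Gradient magnitude |∇z| = √(a² + b²) = √(0.03656 + 0.94398) = 0.99022.
True dip = arctan(0.99022) = 44.72°, dipping toward S (azimuth ≈ 191°).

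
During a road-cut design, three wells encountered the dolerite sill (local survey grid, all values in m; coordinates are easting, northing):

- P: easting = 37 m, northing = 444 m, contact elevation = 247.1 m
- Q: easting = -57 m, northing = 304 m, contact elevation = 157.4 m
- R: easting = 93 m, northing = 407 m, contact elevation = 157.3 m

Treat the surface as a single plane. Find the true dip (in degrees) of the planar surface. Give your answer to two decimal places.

55.29°

Two edge vectors: P→Q = (-94, -140, -89.7), P→R = (56, -37, -89.8).
Normal n = (P→Q) × (P→R) = (9253.1, -13464.4, 11318).
So ∂z/∂easting = −n_x/n_z = −0.81756 and ∂z/∂northing = −n_y/n_z = 1.18964.
Gradient magnitude |∇z| = √(a² + b²) = √(0.66840 + 1.41525) = 1.44349.
True dip = arctan(1.44349) = 55.29°, dipping toward SE (azimuth ≈ 146°).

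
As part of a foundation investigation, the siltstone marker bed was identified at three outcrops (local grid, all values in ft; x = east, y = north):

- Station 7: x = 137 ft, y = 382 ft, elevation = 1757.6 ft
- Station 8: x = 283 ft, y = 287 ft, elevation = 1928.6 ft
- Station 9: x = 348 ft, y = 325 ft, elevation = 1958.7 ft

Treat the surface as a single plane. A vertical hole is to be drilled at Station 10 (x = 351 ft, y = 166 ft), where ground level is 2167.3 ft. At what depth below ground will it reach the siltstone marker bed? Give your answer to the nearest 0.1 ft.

115.1 ft

Let the plane be z = a·x + b·y + c.
Station 8−Station 7: 146a − 95b = 171;  Station 9−Station 7: 211a − 57b = 201.1.
Solving gives a = 0.79822, b = −0.57327.
Then c = 1757.6 − a·137 − b·382 = 1867.23.
At (351, 166): z_contact = 280.17 − 95.16 + 1867.23 = 2052.24 ft.
Depth below ground = 2167.3 − 2052.24 = 115.1 ft.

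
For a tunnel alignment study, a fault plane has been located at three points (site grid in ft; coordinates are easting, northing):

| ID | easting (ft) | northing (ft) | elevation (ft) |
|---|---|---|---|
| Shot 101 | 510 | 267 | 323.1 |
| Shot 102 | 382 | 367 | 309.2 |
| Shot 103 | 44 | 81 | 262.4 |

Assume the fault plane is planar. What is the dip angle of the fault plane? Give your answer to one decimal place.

7.1°

Let the plane be z = a·easting + b·northing + c.
Shot 102−Shot 101: −128a + 100b = −13.9;  Shot 103−Shot 101: −466a − 186b = −60.7.
Solving gives a = 0.12293, b = 0.01835.
Gradient magnitude |∇z| = √(a² + b²) = √(0.01511 + 0.00034) = 0.12429.
True dip = arctan(0.12429) = 7.1°, dipping toward W (azimuth ≈ 262°).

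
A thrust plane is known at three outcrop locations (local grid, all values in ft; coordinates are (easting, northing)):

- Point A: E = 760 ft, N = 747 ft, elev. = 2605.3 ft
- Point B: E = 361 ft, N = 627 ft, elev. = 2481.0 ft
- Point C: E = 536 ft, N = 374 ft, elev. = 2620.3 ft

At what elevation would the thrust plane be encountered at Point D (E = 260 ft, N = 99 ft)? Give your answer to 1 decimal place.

Two edge vectors: Point A→Point B = (-399, -120, -124.3), Point A→Point C = (-224, -373, 15).
Normal n = (Point A→Point B) × (Point A→Point C) = (-48163.9, 33828.2, 121947).
So ∂z/∂E = −n_x/n_z = 0.39496 and ∂z/∂N = −n_y/n_z = −0.27740.
Intercept c from Point A: 2605.3 − 300.17 + 207.22 = 2512.35.
At (260, 99): z = 102.7 − 27.5 + 2512.35 = 2587.6 ft.

2587.6 ft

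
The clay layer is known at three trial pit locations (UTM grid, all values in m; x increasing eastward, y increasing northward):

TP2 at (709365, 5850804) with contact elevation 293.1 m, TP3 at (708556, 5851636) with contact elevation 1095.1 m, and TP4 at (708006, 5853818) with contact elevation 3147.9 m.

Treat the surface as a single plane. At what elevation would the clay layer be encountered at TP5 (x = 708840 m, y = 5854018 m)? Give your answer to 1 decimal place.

3307.6 m

Let the plane be z = a·x + b·y + c.
TP3−TP2: −809a + 832b = 802;  TP4−TP2: −1359a + 3014b = 2854.8.
Solving gives a = −0.032145288, b = 0.932685652.
Then c = 293.1 − a·709365 − b·5850804 = −5433865.10.
At (708840, 5854018): z = −22785.9 + 5459958.6 − 5433865.10 = 3307.6 m.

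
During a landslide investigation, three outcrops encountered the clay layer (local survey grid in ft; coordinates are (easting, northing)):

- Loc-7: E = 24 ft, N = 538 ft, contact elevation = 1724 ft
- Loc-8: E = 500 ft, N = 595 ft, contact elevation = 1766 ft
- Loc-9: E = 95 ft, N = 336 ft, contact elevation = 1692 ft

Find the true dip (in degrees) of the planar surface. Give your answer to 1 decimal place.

Two edge vectors: Loc-7→Loc-8 = (476, 57, 42), Loc-7→Loc-9 = (71, -202, -32).
Normal n = (Loc-7→Loc-8) × (Loc-7→Loc-9) = (6660, 18214, -100199).
So ∂z/∂E = −n_x/n_z = 0.06647 and ∂z/∂N = −n_y/n_z = 0.18178.
Gradient magnitude |∇z| = √(a² + b²) = √(0.00442 + 0.03304) = 0.19355.
True dip = arctan(0.19355) = 11.0°, dipping toward SSW (azimuth ≈ 200°).

11.0°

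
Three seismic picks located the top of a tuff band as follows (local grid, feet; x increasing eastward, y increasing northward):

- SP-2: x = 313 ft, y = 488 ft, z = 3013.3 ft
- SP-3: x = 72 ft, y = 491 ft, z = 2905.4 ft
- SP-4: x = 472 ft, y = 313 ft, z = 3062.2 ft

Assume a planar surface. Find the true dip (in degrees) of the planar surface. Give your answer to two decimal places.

25.05°

Two edge vectors: SP-2→SP-3 = (-241, 3, -107.9), SP-2→SP-4 = (159, -175, 48.9).
Normal n = (SP-2→SP-3) × (SP-2→SP-4) = (-18735.8, -5371.2, 41698).
So ∂z/∂x = −n_x/n_z = 0.44932 and ∂z/∂y = −n_y/n_z = 0.12881.
Gradient magnitude |∇z| = √(a² + b²) = √(0.20189 + 0.01659) = 0.46742.
True dip = arctan(0.46742) = 25.05°, dipping toward WSW (azimuth ≈ 254°).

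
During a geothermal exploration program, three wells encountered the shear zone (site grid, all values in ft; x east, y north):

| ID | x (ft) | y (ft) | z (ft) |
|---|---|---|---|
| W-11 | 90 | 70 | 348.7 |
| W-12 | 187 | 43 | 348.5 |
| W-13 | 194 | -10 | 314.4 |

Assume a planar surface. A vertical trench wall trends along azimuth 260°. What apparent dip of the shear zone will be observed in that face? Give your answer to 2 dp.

16.54°

Two edge vectors: W-11→W-12 = (97, -27, -0.2), W-11→W-13 = (104, -80, -34.3).
Normal n = (W-11→W-12) × (W-11→W-13) = (910.1, 3306.3, -4952).
So ∂z/∂x = −n_x/n_z = 0.18378 and ∂z/∂y = −n_y/n_z = 0.66767.
Unit vector along 260° is (sin 260°, cos 260°) = (-0.9848, -0.1736).
Slope in that direction = a·(-0.9848) + b·(-0.1736) = −0.29693.
Apparent dip = arctan|0.29693| = 16.54° (true dip is 34.7°, so apparent ≤ true as expected).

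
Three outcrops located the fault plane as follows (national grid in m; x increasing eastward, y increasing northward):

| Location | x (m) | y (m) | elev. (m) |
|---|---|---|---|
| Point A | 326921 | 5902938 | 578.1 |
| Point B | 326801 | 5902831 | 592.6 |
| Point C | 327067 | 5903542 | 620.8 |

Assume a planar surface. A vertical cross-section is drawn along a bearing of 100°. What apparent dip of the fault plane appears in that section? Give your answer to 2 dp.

Let the plane be z = a·x + b·y + c.
Point B−Point A: −120a − 107b = 14.5;  Point C−Point A: 146a + 604b = 42.7.
Solving gives a = −0.23439, b = 0.12735.
Unit vector along 100° is (sin 100°, cos 100°) = (0.9848, -0.1736).
Slope in that direction = a·(0.9848) + b·(-0.1736) = −0.25294.
Apparent dip = arctan|0.25294| = 14.19° (true dip is 14.9°, so apparent ≤ true as expected).

14.19°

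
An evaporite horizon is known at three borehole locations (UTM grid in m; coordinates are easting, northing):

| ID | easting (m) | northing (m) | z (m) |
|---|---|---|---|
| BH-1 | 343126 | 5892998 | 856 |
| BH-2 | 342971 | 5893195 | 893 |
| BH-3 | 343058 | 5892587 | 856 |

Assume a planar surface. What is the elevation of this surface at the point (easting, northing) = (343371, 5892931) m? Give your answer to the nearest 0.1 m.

805.5 m

Two edge vectors: BH-1→BH-2 = (-155, 197, 37), BH-1→BH-3 = (-68, -411, 0).
Normal n = (BH-1→BH-2) × (BH-1→BH-3) = (15207, -2516, 77101).
So ∂z/∂easting = −n_x/n_z = −0.197234796 and ∂z/∂northing = −n_y/n_z = 0.032632521.
Intercept c from BH-1: 856 + 67676.39 − 192303.38 = −123770.99.
At (343371, 5892931): z = −67724.7 + 192301.2 − 123770.99 = 805.5 m.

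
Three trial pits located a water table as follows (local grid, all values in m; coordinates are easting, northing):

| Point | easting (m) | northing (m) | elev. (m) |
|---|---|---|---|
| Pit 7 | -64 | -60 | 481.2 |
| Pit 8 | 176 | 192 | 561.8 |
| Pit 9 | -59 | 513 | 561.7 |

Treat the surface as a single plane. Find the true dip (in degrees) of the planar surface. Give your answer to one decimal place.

13.2°

Two edge vectors: Pit 7→Pit 8 = (240, 252, 80.6), Pit 7→Pit 9 = (5, 573, 80.5).
Normal n = (Pit 7→Pit 8) × (Pit 7→Pit 9) = (-25897.8, -18917, 136260).
So ∂z/∂easting = −n_x/n_z = 0.19006 and ∂z/∂northing = −n_y/n_z = 0.13883.
Gradient magnitude |∇z| = √(a² + b²) = √(0.03612 + 0.01927) = 0.23537.
True dip = arctan(0.23537) = 13.2°, dipping toward SW (azimuth ≈ 234°).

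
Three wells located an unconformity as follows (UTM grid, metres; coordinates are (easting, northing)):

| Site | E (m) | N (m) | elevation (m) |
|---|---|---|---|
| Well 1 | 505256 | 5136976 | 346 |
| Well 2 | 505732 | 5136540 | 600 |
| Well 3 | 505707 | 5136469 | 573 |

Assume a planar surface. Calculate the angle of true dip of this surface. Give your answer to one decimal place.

Two edge vectors: Well 1→Well 2 = (476, -436, 254), Well 1→Well 3 = (451, -507, 227).
Normal n = (Well 1→Well 2) × (Well 1→Well 3) = (29806, 6502, -44696).
So ∂z/∂E = −n_x/n_z = 0.66686 and ∂z/∂N = −n_y/n_z = 0.14547.
Gradient magnitude |∇z| = √(a² + b²) = √(0.44470 + 0.02116) = 0.68254.
True dip = arctan(0.68254) = 34.3°, dipping toward WSW (azimuth ≈ 258°).

34.3°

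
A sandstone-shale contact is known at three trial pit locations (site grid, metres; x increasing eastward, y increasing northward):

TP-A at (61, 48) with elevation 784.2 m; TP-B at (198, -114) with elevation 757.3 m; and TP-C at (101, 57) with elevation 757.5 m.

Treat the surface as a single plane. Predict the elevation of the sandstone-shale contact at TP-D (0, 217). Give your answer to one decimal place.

763.8 m

Let the plane be z = a·x + b·y + c.
TP-B−TP-A: 137a − 162b = −26.9;  TP-C−TP-A: 40a + 9b = −26.7.
Solving gives a = −0.59218, b = −0.33475.
Then c = 784.2 − a·61 − b·48 = 836.39.
At (0, 217): z = 0.0 − 72.6 + 836.39 = 763.8 m.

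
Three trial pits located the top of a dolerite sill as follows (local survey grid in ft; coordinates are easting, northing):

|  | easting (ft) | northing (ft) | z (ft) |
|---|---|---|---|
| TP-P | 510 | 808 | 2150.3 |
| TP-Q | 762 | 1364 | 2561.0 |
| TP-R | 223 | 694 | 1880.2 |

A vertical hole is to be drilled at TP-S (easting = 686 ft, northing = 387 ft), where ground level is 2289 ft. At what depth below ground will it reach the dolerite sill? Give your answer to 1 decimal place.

159.9 ft

Two edge vectors: TP-P→TP-Q = (252, 556, 410.7), TP-P→TP-R = (-287, -114, -270.1).
Normal n = (TP-P→TP-Q) × (TP-P→TP-R) = (-103355.8, -49805.7, 130844).
So ∂z/∂easting = −n_x/n_z = 0.789916 and ∂z/∂northing = −n_y/n_z = 0.380649.
Intercept c from TP-P: 2150.3 − 402.86 − 307.56 = 1439.88.
At (686, 387): z_contact = 541.88 + 147.31 + 1439.88 = 2129.07 ft.
Depth below ground = 2289 − 2129.07 = 159.9 ft.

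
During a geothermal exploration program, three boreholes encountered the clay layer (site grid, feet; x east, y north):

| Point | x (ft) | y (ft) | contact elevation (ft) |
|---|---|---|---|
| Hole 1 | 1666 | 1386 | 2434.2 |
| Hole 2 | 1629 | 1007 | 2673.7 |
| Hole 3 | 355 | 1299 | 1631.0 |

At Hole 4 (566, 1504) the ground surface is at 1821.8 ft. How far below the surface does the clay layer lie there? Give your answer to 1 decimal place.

194.5 ft

Let the plane be z = a·x + b·y + c.
Hole 2−Hole 1: −37a − 379b = 239.5;  Hole 3−Hole 1: −1311a − 87b = −803.2.
Solving gives a = 0.658866, b = −0.696248.
Then c = 2434.2 − a·1666 − b·1386 = 2301.53.
At (566, 1504): z_contact = 372.92 − 1047.16 + 2301.53 = 1627.29 ft.
Depth below ground = 1821.8 − 1627.29 = 194.5 ft.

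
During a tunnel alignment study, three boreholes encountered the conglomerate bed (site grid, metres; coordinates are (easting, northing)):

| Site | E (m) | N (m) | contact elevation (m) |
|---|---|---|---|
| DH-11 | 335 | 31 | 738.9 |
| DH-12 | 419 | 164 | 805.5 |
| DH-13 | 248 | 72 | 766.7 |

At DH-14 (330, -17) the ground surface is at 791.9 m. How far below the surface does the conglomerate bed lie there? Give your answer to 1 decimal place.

Let the plane be z = a·E + b·N + c.
DH-12−DH-11: 84a + 133b = 66.6;  DH-13−DH-11: −87a + 41b = 27.8.
Solving gives a = −0.06439, b = 0.54142.
Then c = 738.9 − a·335 − b·31 = 743.69.
At (330, -17): z_contact = −21.25 − 9.20 + 743.69 = 713.23 m.
Depth below ground = 791.9 − 713.23 = 78.7 m.

78.7 m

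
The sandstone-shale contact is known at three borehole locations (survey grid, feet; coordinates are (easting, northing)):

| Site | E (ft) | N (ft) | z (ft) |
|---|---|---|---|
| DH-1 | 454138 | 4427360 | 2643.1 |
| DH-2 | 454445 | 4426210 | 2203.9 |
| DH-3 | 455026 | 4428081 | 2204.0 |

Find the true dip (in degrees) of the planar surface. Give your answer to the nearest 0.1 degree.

Two edge vectors: DH-1→DH-2 = (307, -1150, -439.2), DH-1→DH-3 = (888, 721, -439.1).
Normal n = (DH-1→DH-2) × (DH-1→DH-3) = (821628.2, -255205.9, 1242547).
So ∂z/∂E = −n_x/n_z = −0.66125 and ∂z/∂N = −n_y/n_z = 0.20539.
Gradient magnitude |∇z| = √(a² + b²) = √(0.43725 + 0.04218) = 0.69241.
True dip = arctan(0.69241) = 34.7°, dipping toward ESE (azimuth ≈ 107°).

34.7°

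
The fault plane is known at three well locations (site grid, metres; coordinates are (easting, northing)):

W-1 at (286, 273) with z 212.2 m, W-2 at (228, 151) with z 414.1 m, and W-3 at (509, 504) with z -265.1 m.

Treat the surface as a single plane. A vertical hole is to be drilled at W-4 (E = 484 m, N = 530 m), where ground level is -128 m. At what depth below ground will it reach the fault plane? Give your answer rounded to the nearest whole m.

Let the plane be z = a·E + b·N + c.
W-2−W-1: −58a − 122b = 201.9;  W-3−W-1: 223a + 231b = −477.3.
Solving gives a = −0.83949, b = −1.25582.
Then c = 212.2 − a·286 − b·273 = 795.13.
At (484, 530): z_contact = −406.3 − 665.6 + 795.13 = -276.8 m.
Depth below ground = -128 − (-276.8) = 149 m.

149 m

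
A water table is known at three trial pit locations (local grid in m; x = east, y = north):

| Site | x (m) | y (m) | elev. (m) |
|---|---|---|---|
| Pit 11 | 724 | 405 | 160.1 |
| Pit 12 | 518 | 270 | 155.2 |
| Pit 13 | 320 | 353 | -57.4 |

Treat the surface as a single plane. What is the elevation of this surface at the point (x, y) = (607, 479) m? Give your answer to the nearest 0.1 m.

10.1 m

Two edge vectors: Pit 11→Pit 12 = (-206, -135, -4.9), Pit 11→Pit 13 = (-404, -52, -217.5).
Normal n = (Pit 11→Pit 12) × (Pit 11→Pit 13) = (29107.7, -42825.4, -43828).
So ∂z/∂x = −n_x/n_z = 0.66413 and ∂z/∂y = −n_y/n_z = −0.97712.
Intercept c from Pit 11: 160.1 − 480.83 + 395.74 = 75.00.
At (607, 479): z = 403.1 − 468.0 + 75.00 = 10.1 m.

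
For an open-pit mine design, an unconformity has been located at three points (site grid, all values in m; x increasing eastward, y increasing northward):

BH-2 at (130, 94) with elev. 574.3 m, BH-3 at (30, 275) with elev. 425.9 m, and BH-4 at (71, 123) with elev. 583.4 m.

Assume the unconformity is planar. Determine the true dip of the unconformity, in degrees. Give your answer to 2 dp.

Two edge vectors: BH-2→BH-3 = (-100, 181, -148.4), BH-2→BH-4 = (-59, 29, 9.1).
Normal n = (BH-2→BH-3) × (BH-2→BH-4) = (5950.7, 9665.6, 7779).
So ∂z/∂x = −n_x/n_z = −0.76497 and ∂z/∂y = −n_y/n_z = −1.24252.
Gradient magnitude |∇z| = √(a² + b²) = √(0.58518 + 1.54387) = 1.45913.
True dip = arctan(1.45913) = 55.58°, dipping toward NNE (azimuth ≈ 032°).

55.58°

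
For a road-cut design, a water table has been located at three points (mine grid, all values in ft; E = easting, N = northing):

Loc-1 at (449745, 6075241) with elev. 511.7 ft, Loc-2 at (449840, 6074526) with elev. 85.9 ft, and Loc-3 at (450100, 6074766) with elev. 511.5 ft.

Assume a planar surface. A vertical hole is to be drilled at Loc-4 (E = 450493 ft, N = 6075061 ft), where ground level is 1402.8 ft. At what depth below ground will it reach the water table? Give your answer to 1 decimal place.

Let the plane be z = a·E + b·N + c.
Loc-2−Loc-1: 95a − 715b = −425.8;  Loc-3−Loc-1: 355a − 475b = −0.2.
Solving gives a = 0.968433158, b = 0.724197413.
Then c = 511.7 − a·449745 − b·6075241 = −4834710.08.
At (450493, 6075061): z_contact = 436272.36 + 4399543.46 − 4834710.08 = 1105.73 ft.
Depth below ground = 1402.8 − 1105.73 = 297.1 ft.

297.1 ft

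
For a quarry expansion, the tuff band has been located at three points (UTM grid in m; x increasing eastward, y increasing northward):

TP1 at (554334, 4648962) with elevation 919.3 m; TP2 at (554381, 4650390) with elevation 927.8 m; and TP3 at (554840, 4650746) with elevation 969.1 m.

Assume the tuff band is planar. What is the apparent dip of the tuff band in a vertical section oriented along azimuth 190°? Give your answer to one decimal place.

1.0°

Two edge vectors: TP1→TP2 = (47, 1428, 8.5), TP1→TP3 = (506, 1784, 49.8).
Normal n = (TP1→TP2) × (TP1→TP3) = (55950.4, 1960.4, -638720).
So ∂z/∂x = −n_x/n_z = 0.08760 and ∂z/∂y = −n_y/n_z = 0.00307.
Unit vector along 190° is (sin 190°, cos 190°) = (-0.1736, -0.9848).
Slope in that direction = a·(-0.1736) + b·(-0.9848) = −0.01823.
Apparent dip = arctan|0.01823| = 1.0° (true dip is 5.0°, so apparent ≤ true as expected).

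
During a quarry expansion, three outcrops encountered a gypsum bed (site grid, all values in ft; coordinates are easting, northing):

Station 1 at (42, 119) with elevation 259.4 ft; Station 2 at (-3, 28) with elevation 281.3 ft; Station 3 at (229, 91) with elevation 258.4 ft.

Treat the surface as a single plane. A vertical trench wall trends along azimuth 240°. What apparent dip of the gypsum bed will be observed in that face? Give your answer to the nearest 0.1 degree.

Two edge vectors: Station 1→Station 2 = (-45, -91, 21.9), Station 1→Station 3 = (187, -28, -1).
Normal n = (Station 1→Station 2) × (Station 1→Station 3) = (704.2, 4050.3, 18277).
So ∂z/∂easting = −n_x/n_z = −0.03853 and ∂z/∂northing = −n_y/n_z = −0.22161.
Unit vector along 240° is (sin 240°, cos 240°) = (-0.8660, -0.5000).
Slope in that direction = a·(-0.8660) + b·(-0.5000) = 0.14417.
Apparent dip = arctan|0.14417| = 8.2° (true dip is 12.7°, so apparent ≤ true as expected).

8.2°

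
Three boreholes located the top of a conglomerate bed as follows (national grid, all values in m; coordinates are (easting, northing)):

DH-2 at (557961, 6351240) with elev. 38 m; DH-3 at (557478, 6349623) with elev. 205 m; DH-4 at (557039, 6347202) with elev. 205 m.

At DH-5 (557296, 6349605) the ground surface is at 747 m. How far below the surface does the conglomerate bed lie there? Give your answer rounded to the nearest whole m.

385 m

Let the plane be z = a·E + b·N + c.
DH-3−DH-2: −483a − 1617b = 167;  DH-4−DH-2: −922a − 4038b = 167.
Solving gives a = −0.87992296, b = 0.15955646.
Then c = 38 − a·557961 − b·6351240 = −522380.65.
At (557296, 6349605): z_contact = −490377.5 + 1013120.5 − 522380.65 = 362.3 m.
Depth below ground = 747 − 362.3 = 385 m.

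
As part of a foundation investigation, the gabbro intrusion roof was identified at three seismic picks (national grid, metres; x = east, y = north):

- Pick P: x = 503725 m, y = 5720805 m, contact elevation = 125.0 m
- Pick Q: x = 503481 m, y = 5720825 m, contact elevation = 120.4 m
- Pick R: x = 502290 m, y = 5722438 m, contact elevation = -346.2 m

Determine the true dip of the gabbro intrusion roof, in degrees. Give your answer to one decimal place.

16.3°

Let the plane be z = a·x + b·y + c.
Pick Q−Pick P: −244a + 20b = −4.6;  Pick R−Pick P: −1435a + 1633b = −471.2.
Solving gives a = −0.00517, b = −0.29309.
Gradient magnitude |∇z| = √(a² + b²) = √(0.00003 + 0.08590) = 0.29314.
True dip = arctan(0.29314) = 16.3°, dipping toward N (azimuth ≈ 001°).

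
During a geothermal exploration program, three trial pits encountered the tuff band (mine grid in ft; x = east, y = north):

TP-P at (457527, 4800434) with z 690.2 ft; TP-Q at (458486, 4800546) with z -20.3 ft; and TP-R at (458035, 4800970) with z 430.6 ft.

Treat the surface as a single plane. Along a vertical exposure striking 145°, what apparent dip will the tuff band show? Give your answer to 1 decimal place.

32.7°

Two edge vectors: TP-P→TP-Q = (959, 112, -710.5), TP-P→TP-R = (508, 536, -259.6).
Normal n = (TP-P→TP-Q) × (TP-P→TP-R) = (351752.8, -111977.6, 457128).
So ∂z/∂x = −n_x/n_z = −0.76948 and ∂z/∂y = −n_y/n_z = 0.24496.
Unit vector along 145° is (sin 145°, cos 145°) = (0.5736, -0.8192).
Slope in that direction = a·(0.5736) + b·(-0.8192) = −0.64202.
Apparent dip = arctan|0.64202| = 32.7° (true dip is 38.9°, so apparent ≤ true as expected).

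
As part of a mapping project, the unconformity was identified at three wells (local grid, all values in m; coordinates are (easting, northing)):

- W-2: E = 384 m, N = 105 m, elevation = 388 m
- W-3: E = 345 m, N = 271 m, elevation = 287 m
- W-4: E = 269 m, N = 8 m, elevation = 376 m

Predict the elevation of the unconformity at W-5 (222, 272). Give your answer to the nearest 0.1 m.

Let the plane be z = a·E + b·N + c.
W-3−W-2: −39a + 166b = −101;  W-4−W-2: −115a − 97b = −12.
Solving gives a = 0.51541, b = −0.48734.
Then c = 388 − a·384 − b·105 = 241.25.
At (222, 272): z = 114.4 − 132.6 + 241.25 = 223.1 m.

223.1 m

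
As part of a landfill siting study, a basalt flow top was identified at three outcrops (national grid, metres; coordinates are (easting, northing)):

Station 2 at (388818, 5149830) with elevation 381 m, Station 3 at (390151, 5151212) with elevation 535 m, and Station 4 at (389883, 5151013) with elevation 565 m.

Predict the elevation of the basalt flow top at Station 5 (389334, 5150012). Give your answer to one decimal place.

167.7 m

Two edge vectors: Station 2→Station 3 = (1333, 1382, 154), Station 2→Station 4 = (1065, 1183, 184).
Normal n = (Station 2→Station 3) × (Station 2→Station 4) = (72106, -81262, 105109).
So ∂z/∂E = −n_x/n_z = −0.686011664 and ∂z/∂N = −n_y/n_z = 0.773121236.
Intercept c from Station 2: 381 + 266733.68 − 3981442.94 = −3714328.25.
At (389334, 5150012): z = −267087.7 + 3981583.6 − 3714328.25 = 167.7 m.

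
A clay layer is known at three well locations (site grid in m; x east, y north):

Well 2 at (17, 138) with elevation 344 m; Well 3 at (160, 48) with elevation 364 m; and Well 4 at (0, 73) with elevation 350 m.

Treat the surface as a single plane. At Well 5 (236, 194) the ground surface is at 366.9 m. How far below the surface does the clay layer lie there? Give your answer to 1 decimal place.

13.7 m

Let the plane be z = a·x + b·y + c.
Well 3−Well 2: 143a − 90b = 20;  Well 4−Well 2: −17a − 65b = 6.
Solving gives a = 0.07021, b = −0.11067.
Then c = 344 − a·17 − b·138 = 358.08.
At (236, 194): z_contact = 16.57 − 21.47 + 358.08 = 353.18 m.
Depth below ground = 366.9 − 353.18 = 13.7 m.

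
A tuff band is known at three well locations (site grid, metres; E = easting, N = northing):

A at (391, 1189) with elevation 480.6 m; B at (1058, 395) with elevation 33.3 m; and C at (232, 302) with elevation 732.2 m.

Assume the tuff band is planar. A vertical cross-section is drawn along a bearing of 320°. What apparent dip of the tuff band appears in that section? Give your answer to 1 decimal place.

23.3°

Two edge vectors: A→B = (667, -794, -447.3), A→C = (-159, -887, 251.6).
Normal n = (A→B) × (A→C) = (-596525.5, -96696.5, -717875).
So ∂z/∂E = −n_x/n_z = −0.83096 and ∂z/∂N = −n_y/n_z = −0.13470.
Unit vector along 320° is (sin 320°, cos 320°) = (-0.6428, 0.7660).
Slope in that direction = a·(-0.6428) + b·(0.7660) = 0.43095.
Apparent dip = arctan|0.43095| = 23.3° (true dip is 40.1°, so apparent ≤ true as expected).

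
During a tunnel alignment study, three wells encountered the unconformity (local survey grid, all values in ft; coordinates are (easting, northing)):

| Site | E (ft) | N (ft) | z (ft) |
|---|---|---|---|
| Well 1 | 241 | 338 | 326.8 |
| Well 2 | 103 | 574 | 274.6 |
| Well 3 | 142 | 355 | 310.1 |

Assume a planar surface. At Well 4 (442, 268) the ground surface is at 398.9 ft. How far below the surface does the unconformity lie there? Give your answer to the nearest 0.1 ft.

Let the plane be z = a·E + b·N + c.
Well 2−Well 1: −138a + 236b = −52.2;  Well 3−Well 1: −99a + 17b = −16.7.
Solving gives a = 0.14529, b = −0.13623.
Then c = 326.8 − a·241 − b·338 = 337.83.
At (442, 268): z_contact = 64.22 − 36.51 + 337.83 = 365.54 ft.
Depth below ground = 398.9 − 365.54 = 33.4 ft.

33.4 ft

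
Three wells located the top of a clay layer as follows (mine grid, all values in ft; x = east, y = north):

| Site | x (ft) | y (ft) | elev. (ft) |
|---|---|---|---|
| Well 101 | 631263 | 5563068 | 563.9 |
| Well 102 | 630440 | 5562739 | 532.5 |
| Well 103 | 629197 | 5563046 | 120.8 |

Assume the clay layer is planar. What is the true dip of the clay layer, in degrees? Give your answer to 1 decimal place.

26.7°

Two edge vectors: Well 101→Well 102 = (-823, -329, -31.4), Well 101→Well 103 = (-2066, -22, -443.1).
Normal n = (Well 101→Well 102) × (Well 101→Well 103) = (145089.1, -299798.9, -661608).
So ∂z/∂x = −n_x/n_z = 0.21930 and ∂z/∂y = −n_y/n_z = −0.45314.
Gradient magnitude |∇z| = √(a² + b²) = √(0.04809 + 0.20533) = 0.50341.
True dip = arctan(0.50341) = 26.7°, dipping toward NNW (azimuth ≈ 334°).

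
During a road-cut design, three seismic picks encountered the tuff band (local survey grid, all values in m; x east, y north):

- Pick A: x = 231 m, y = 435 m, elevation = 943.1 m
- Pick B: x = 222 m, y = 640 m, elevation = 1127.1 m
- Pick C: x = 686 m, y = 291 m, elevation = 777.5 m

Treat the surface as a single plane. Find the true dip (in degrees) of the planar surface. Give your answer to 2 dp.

41.91°

Let the plane be z = a·x + b·y + c.
Pick B−Pick A: −9a + 205b = 184;  Pick C−Pick A: 455a − 144b = −165.6.
Solving gives a = −0.08102, b = 0.89400.
Gradient magnitude |∇z| = √(a² + b²) = √(0.00656 + 0.79924) = 0.89767.
True dip = arctan(0.89767) = 41.91°, dipping toward S (azimuth ≈ 175°).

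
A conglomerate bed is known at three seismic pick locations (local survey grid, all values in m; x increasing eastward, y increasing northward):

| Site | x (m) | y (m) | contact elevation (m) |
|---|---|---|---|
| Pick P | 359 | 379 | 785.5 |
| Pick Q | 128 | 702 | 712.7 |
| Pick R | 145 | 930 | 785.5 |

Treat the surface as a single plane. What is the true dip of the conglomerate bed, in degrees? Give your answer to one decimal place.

Let the plane be z = a·x + b·y + c.
Pick Q−Pick P: −231a + 323b = −72.8;  Pick R−Pick P: −214a + 551b = 0.
Solving gives a = 0.68971, b = 0.26787.
Gradient magnitude |∇z| = √(a² + b²) = √(0.47570 + 0.07176) = 0.73990.
True dip = arctan(0.73990) = 36.5°, dipping toward WSW (azimuth ≈ 249°).

36.5°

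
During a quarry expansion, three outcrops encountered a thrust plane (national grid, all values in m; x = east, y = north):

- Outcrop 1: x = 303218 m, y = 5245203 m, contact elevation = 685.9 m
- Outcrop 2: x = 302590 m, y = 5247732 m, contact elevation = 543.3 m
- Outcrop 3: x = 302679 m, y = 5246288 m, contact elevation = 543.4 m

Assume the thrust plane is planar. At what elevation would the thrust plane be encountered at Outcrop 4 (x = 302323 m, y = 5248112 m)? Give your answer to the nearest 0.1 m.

Two edge vectors: Outcrop 1→Outcrop 2 = (-628, 2529, -142.6), Outcrop 1→Outcrop 3 = (-539, 1085, -142.5).
Normal n = (Outcrop 1→Outcrop 2) × (Outcrop 1→Outcrop 3) = (-205661.5, -12628.6, 681751).
So ∂z/∂x = −n_x/n_z = 0.301666591 and ∂z/∂y = −n_y/n_z = 0.018523772.
Intercept c from Outcrop 1: 685.9 − 91470.74 − 97160.94 = −187945.78.
At (302323, 5248112): z = 91200.7 + 97214.8 − 187945.78 = 469.8 m.

469.8 m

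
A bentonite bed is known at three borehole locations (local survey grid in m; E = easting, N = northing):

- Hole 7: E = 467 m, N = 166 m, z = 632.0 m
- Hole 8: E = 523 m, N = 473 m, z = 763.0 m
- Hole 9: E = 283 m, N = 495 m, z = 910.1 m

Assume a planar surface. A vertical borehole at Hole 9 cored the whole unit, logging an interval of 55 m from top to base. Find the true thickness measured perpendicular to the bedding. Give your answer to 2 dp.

43.49 m

Two edge vectors: Hole 7→Hole 8 = (56, 307, 131), Hole 7→Hole 9 = (-184, 329, 278.1).
Normal n = (Hole 7→Hole 8) × (Hole 7→Hole 9) = (42277.7, -39677.6, 74912).
So ∂z/∂E = −n_x/n_z = −0.56436 and ∂z/∂N = −n_y/n_z = 0.52966.
|∇z| = √(a²+b²) = 0.77398, so dip δ = arctan(0.77398) = 37.74°.
True thickness = vertical thickness × cos δ = 55 × cos 37.74° = 43.49 m.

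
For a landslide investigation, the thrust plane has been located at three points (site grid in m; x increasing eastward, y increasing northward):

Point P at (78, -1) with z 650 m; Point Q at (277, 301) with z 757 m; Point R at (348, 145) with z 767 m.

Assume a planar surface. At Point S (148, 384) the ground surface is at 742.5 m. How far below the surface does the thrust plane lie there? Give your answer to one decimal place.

25.1 m

Two edge vectors: Point P→Point Q = (199, 302, 107), Point P→Point R = (270, 146, 117).
Normal n = (Point P→Point Q) × (Point P→Point R) = (19712, 5607, -52486).
So ∂z/∂x = −n_x/n_z = 0.37557 and ∂z/∂y = −n_y/n_z = 0.10683.
Intercept c from Point P: 650 − 29.29 + 0.11 = 620.81.
At (148, 384): z_contact = 55.58 + 41.02 + 620.81 = 717.42 m.
Depth below ground = 742.5 − 717.42 = 25.1 m.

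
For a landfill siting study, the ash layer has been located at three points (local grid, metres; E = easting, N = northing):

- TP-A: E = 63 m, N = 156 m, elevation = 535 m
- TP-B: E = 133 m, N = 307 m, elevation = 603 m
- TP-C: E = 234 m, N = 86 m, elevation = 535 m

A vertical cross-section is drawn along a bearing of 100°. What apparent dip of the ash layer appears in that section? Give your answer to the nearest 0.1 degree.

Let the plane be z = a·E + b·N + c.
TP-B−TP-A: 70a + 151b = 68;  TP-C−TP-A: 171a − 70b = 0.
Solving gives a = 0.15494, b = 0.37850.
Unit vector along 100° is (sin 100°, cos 100°) = (0.9848, -0.1736).
Slope in that direction = a·(0.9848) + b·(-0.1736) = 0.08686.
Apparent dip = arctan|0.08686| = 5.0° (true dip is 22.2°, so apparent ≤ true as expected).

5.0°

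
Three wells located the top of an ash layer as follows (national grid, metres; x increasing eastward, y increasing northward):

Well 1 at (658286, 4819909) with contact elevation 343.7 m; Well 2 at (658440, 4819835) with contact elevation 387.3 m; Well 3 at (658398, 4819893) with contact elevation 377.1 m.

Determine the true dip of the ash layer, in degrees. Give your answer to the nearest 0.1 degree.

17.1°

Let the plane be z = a·x + b·y + c.
Well 2−Well 1: 154a − 74b = 43.6;  Well 3−Well 1: 112a − 16b = 33.4.
Solving gives a = 0.30460, b = 0.04471.
Gradient magnitude |∇z| = √(a² + b²) = √(0.09278 + 0.00200) = 0.30787.
True dip = arctan(0.30787) = 17.1°, dipping toward W (azimuth ≈ 262°).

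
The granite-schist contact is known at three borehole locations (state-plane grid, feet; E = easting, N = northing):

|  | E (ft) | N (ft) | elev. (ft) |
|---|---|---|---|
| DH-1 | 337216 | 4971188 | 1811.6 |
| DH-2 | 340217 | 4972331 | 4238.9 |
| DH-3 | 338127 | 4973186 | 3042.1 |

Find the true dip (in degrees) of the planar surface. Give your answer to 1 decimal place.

Let the plane be z = a·E + b·N + c.
DH-2−DH-1: 3001a + 1143b = 2427.3;  DH-3−DH-1: 911a + 1998b = 1230.5.
Solving gives a = 0.69495, b = 0.29900.
Gradient magnitude |∇z| = √(a² + b²) = √(0.48295 + 0.08940) = 0.75654.
True dip = arctan(0.75654) = 37.1°, dipping toward WSW (azimuth ≈ 247°).

37.1°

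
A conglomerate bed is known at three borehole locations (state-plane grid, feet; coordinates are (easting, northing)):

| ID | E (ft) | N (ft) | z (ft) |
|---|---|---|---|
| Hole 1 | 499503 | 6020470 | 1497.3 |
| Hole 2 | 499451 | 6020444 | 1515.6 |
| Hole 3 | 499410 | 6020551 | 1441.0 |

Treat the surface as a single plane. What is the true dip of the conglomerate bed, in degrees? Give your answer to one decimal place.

34.9°

Let the plane be z = a·E + b·N + c.
Hole 2−Hole 1: −52a − 26b = 18.3;  Hole 3−Hole 1: −93a + 81b = −56.3.
Solving gives a = −0.00279, b = −0.69827.
Gradient magnitude |∇z| = √(a² + b²) = √(0.00001 + 0.48757) = 0.69827.
True dip = arctan(0.69827) = 34.9°, dipping toward N (azimuth ≈ 000°).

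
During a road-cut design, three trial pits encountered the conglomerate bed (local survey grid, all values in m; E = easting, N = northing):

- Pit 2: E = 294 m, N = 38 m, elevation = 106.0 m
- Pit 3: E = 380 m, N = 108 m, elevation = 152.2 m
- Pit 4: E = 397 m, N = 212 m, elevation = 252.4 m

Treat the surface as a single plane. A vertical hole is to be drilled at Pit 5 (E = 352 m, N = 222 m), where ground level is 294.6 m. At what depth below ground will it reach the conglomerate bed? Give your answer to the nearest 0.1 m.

Let the plane be z = a·E + b·N + c.
Pit 3−Pit 2: 86a + 70b = 46.2;  Pit 4−Pit 2: 103a + 174b = 146.4.
Solving gives a = −0.28491, b = 1.01003.
Then c = 106 − a·294 − b·38 = 151.38.
At (352, 222): z_contact = −100.29 + 224.23 + 151.38 = 275.32 m.
Depth below ground = 294.6 − 275.32 = 19.3 m.

19.3 m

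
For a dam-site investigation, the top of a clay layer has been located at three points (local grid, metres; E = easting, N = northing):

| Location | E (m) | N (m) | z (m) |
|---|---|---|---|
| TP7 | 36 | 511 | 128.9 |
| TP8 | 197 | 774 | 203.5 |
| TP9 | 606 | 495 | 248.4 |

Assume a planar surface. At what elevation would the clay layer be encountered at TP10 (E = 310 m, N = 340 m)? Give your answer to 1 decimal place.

161.4 m

Let the plane be z = a·E + b·N + c.
TP8−TP7: 161a + 263b = 74.6;  TP9−TP7: 570a − 16b = 119.5.
Solving gives a = 0.21394, b = 0.15269.
Then c = 128.9 − a·36 − b·511 = 43.18.
At (310, 340): z = 66.3 + 51.9 + 43.18 = 161.4 m.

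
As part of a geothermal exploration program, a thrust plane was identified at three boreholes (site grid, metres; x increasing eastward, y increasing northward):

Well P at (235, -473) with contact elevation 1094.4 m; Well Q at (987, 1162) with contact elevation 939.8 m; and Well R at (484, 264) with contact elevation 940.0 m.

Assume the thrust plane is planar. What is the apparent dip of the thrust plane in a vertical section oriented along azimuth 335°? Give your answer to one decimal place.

41.2°

Two edge vectors: Well P→Well Q = (752, 1635, -154.6), Well P→Well R = (249, 737, -154.4).
Normal n = (Well P→Well Q) × (Well P→Well R) = (-138503.8, 77613.4, 147109).
So ∂z/∂x = −n_x/n_z = 0.94150 and ∂z/∂y = −n_y/n_z = −0.52759.
Unit vector along 335° is (sin 335°, cos 335°) = (-0.4226, 0.9063).
Slope in that direction = a·(-0.4226) + b·(0.9063) = −0.87606.
Apparent dip = arctan|0.87606| = 41.2° (true dip is 47.2°, so apparent ≤ true as expected).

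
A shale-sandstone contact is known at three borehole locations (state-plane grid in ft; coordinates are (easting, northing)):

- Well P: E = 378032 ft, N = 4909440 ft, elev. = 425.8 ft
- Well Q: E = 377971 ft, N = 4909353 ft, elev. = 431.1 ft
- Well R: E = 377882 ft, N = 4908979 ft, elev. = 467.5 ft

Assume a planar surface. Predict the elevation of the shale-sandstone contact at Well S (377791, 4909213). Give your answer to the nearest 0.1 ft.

433.2 ft

Two edge vectors: Well P→Well Q = (-61, -87, 5.3), Well P→Well R = (-150, -461, 41.7).
Normal n = (Well P→Well Q) × (Well P→Well R) = (-1184.6, 1748.7, 15071).
So ∂z/∂E = −n_x/n_z = 0.078601287 and ∂z/∂N = −n_y/n_z = −0.116030788.
Intercept c from Well P: 425.8 − 29713.80 + 569646.19 = 540358.19.
At (377791, 4909213): z = 29694.9 − 569619.9 + 540358.19 = 433.2 ft.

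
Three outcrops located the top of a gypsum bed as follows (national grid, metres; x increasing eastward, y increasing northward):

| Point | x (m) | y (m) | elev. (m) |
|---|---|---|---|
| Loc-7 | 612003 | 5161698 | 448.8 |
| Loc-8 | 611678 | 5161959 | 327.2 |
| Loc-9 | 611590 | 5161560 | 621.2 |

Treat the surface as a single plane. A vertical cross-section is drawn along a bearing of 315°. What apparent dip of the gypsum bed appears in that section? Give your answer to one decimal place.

19.9°

Let the plane be z = a·x + b·y + c.
Loc-8−Loc-7: −325a + 261b = −121.6;  Loc-9−Loc-7: −413a − 138b = 172.4.
Solving gives a = −0.18485, b = −0.69607.
Unit vector along 315° is (sin 315°, cos 315°) = (-0.7071, 0.7071).
Slope in that direction = a·(-0.7071) + b·(0.7071) = −0.36149.
Apparent dip = arctan|0.36149| = 19.9° (true dip is 35.8°, so apparent ≤ true as expected).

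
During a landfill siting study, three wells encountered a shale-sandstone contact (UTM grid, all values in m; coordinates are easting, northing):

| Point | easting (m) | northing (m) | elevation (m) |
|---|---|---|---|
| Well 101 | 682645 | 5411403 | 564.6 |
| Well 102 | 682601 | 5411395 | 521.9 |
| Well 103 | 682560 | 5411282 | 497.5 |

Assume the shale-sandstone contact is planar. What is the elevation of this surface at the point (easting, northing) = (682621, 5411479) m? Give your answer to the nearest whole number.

Let the plane be z = a·easting + b·northing + c.
Well 102−Well 101: −44a − 8b = −42.7;  Well 103−Well 101: −85a − 121b = −67.1.
Solving gives a = 0.99696382, b = −0.14580103.
Then c = 564.6 − a·682645 − b·5411403 = 108980.38.
At (682621, 5411479): z = 680548.4 − 788999.2 + 108980.38 = 529.6 m.

530 m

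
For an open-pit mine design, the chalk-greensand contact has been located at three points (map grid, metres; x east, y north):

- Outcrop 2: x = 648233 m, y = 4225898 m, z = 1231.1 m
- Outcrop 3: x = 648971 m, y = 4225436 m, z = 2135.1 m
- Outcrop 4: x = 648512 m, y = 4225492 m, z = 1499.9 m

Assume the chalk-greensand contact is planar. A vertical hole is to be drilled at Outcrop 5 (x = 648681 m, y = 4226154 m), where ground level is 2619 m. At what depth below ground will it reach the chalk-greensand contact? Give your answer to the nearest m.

670 m

Let the plane be z = a·x + b·y + c.
Outcrop 3−Outcrop 2: 738a − 462b = 904;  Outcrop 4−Outcrop 2: 279a − 406b = 268.8.
Solving gives a = 1.42235342, b = 0.31536110.
Then c = 1231.1 − a·648233 − b·4225898 = −2253469.15.
At (648681, 4226154): z_contact = 922653.6 + 1332764.6 − 2253469.15 = 1949.0 m.
Depth below ground = 2619 − 1949.0 = 670 m.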